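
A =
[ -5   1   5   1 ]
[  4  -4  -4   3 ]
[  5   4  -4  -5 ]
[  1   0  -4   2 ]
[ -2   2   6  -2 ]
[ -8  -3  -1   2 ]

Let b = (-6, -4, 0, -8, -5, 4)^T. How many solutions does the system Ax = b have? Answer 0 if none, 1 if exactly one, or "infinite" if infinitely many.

0

Row reduce the augmented matrix [A | b].
R2 ← R2 + (4/5)·R1: [0, -16/5, 0, 19/5, -44/5]
R3 ← R3 + R1: [0, 5, 1, -4, -6]
R4 ← R4 + (1/5)·R1: [0, 1/5, -3, 11/5, -46/5]
R5 ← R5 − (2/5)·R1: [0, 8/5, 4, -12/5, -13/5]
R6 ← R6 − (8/5)·R1: [0, -23/5, -9, 2/5, 68/5]
R3 ← R3 + (25/16)·R2: [0, 0, 1, 31/16, -79/4]
R4 ← R4 + (1/16)·R2: [0, 0, -3, 39/16, -39/4]
R5 ← R5 + (1/2)·R2: [0, 0, 4, -1/2, -7]
R6 ← R6 − (23/16)·R2: [0, 0, -9, -81/16, 105/4]
R4 ← R4 + (3)·R3: [0, 0, 0, 33/4, -69]
R5 ← R5 − (4)·R3: [0, 0, 0, -33/4, 72]
R6 ← R6 + (9)·R3: [0, 0, 0, 99/8, -303/2]
R5 ← R5 + R4: [0, 0, 0, 0, 3]
R6 ← R6 − (3/2)·R4: [0, 0, 0, 0, -48]
R6 ← R6 + (16)·R5: [0, 0, 0, 0, 0]
The echelon form has 5 nonzero rows; the last pivot sits in the augmented column, so rank(A) = 4 but rank([A|b]) = 5.
Since the ranks differ, the system is inconsistent.
It has no solutions.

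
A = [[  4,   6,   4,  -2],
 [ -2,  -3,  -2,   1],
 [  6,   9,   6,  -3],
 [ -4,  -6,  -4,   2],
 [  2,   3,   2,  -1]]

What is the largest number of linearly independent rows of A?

Row reduce to echelon form.
R2 ← R2 + (1/2)·R1: [0, 0, 0, 0]
R3 ← R3 − (3/2)·R1: [0, 0, 0, 0]
R4 ← R4 + R1: [0, 0, 0, 0]
R5 ← R5 − (1/2)·R1: [0, 0, 0, 0]
Echelon form has 1 nonzero row, so rank(A) = 1.
The rank gives the maximum number of linearly independent rows: 1.

1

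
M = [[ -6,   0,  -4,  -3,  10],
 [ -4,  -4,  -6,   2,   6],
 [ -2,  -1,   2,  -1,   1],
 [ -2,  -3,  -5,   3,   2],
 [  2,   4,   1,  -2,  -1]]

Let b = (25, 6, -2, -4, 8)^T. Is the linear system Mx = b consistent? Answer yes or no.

Row reduce the augmented matrix [M | b].
R2 ← R2 − (2/3)·R1: [0, -4, -10/3, 4, -2/3, -32/3]
R3 ← R3 − (1/3)·R1: [0, -1, 10/3, 0, -7/3, -31/3]
R4 ← R4 − (1/3)·R1: [0, -3, -11/3, 4, -4/3, -37/3]
R5 ← R5 + (1/3)·R1: [0, 4, -1/3, -3, 7/3, 49/3]
R3 ← R3 − (1/4)·R2: [0, 0, 25/6, -1, -13/6, -23/3]
R4 ← R4 − (3/4)·R2: [0, 0, -7/6, 1, -5/6, -13/3]
R5 ← R5 + R2: [0, 0, -11/3, 1, 5/3, 17/3]
R4 ← R4 + (7/25)·R3: [0, 0, 0, 18/25, -36/25, -162/25]
R5 ← R5 + (22/25)·R3: [0, 0, 0, 3/25, -6/25, -27/25]
R5 ← R5 − (1/6)·R4: [0, 0, 0, 0, 0, 0]
The echelon form has 4 nonzero rows, and every pivot lies in the first 5 columns, so rank(M) = rank([M|b]) = 4.
The system is consistent.

yes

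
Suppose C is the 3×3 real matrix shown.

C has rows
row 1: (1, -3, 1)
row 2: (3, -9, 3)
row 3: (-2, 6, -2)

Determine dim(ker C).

2

Row reduce to echelon form.
R2 ← R2 − (3)·R1: [0, 0, 0]
R3 ← R3 + (2)·R1: [0, 0, 0]
1 nonzero row, so rank(C) = 1.
C has 3 columns; by rank–nullity, nullity = 3 − 1 = 2.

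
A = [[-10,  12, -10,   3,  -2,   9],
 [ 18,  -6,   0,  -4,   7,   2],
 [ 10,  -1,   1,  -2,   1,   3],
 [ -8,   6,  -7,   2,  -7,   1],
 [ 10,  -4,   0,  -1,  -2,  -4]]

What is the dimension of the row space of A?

Row reduce to echelon form.
R2 ← R2 + (9/5)·R1: [0, 78/5, -18, 7/5, 17/5, 91/5]
R3 ← R3 + R1: [0, 11, -9, 1, -1, 12]
R4 ← R4 − (4/5)·R1: [0, -18/5, 1, -2/5, -27/5, -31/5]
R5 ← R5 + R1: [0, 8, -10, 2, -4, 5]
R3 ← R3 − (55/78)·R2: [0, 0, 48/13, 1/78, -265/78, -5/6]
R4 ← R4 + (3/13)·R2: [0, 0, -41/13, -1/13, -60/13, -2]
R5 ← R5 − (20/39)·R2: [0, 0, -10/13, 50/39, -224/39, -13/3]
R4 ← R4 + (41/48)·R3: [0, 0, 0, -19/288, -2165/288, -781/288]
R5 ← R5 + (5/24)·R3: [0, 0, 0, 185/144, -929/144, -649/144]
R5 ← R5 + (370/19)·R4: [0, 0, 0, 0, -2904/19, -1089/19]
Echelon form has 5 nonzero rows, so rank(A) = 5.
The row space has dimension equal to the rank: 5.

5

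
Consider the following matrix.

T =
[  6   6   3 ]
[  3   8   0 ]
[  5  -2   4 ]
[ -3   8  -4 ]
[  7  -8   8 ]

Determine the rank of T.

3

Row reduce to echelon form.
R2 ← R2 − (1/2)·R1: [0, 5, -3/2]
R3 ← R3 − (5/6)·R1: [0, -7, 3/2]
R4 ← R4 + (1/2)·R1: [0, 11, -5/2]
R5 ← R5 − (7/6)·R1: [0, -15, 9/2]
R3 ← R3 + (7/5)·R2: [0, 0, -3/5]
R4 ← R4 − (11/5)·R2: [0, 0, 4/5]
R5 ← R5 + (3)·R2: [0, 0, 0]
R4 ← R4 + (4/3)·R3: [0, 0, 0]
Echelon form has 3 nonzero rows, so rank(T) = 3.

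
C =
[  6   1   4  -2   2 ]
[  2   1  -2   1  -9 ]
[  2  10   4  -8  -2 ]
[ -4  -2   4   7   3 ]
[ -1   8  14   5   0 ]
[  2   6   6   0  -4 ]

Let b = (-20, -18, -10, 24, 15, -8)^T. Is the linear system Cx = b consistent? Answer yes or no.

Row reduce the augmented matrix [C | b].
R2 ← R2 − (1/3)·R1: [0, 2/3, -10/3, 5/3, -29/3, -34/3]
R3 ← R3 − (1/3)·R1: [0, 29/3, 8/3, -22/3, -8/3, -10/3]
R4 ← R4 + (2/3)·R1: [0, -4/3, 20/3, 17/3, 13/3, 32/3]
R5 ← R5 + (1/6)·R1: [0, 49/6, 44/3, 14/3, 1/3, 35/3]
R6 ← R6 − (1/3)·R1: [0, 17/3, 14/3, 2/3, -14/3, -4/3]
R3 ← R3 − (29/2)·R2: [0, 0, 51, -63/2, 275/2, 161]
R4 ← R4 + (2)·R2: [0, 0, 0, 9, -15, -12]
R5 ← R5 − (49/4)·R2: [0, 0, 111/2, -63/4, 475/4, 301/2]
R6 ← R6 − (17/2)·R2: [0, 0, 33, -27/2, 155/2, 95]
R5 ← R5 − (37/34)·R3: [0, 0, 0, 315/17, -525/17, -420/17]
R6 ← R6 − (11/17)·R3: [0, 0, 0, 117/17, -195/17, -156/17]
R5 ← R5 − (35/17)·R4: [0, 0, 0, 0, 0, 0]
R6 ← R6 − (13/17)·R4: [0, 0, 0, 0, 0, 0]
The echelon form has 4 nonzero rows, and every pivot lies in the first 5 columns, so rank(C) = rank([C|b]) = 4.
The system is consistent.

yes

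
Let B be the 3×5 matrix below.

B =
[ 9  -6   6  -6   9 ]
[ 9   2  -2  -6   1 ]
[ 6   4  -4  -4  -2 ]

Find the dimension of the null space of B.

Row reduce to echelon form.
R2 ← R2 − R1: [0, 8, -8, 0, -8]
R3 ← R3 − (2/3)·R1: [0, 8, -8, 0, -8]
R3 ← R3 − R2: [0, 0, 0, 0, 0]
2 nonzero rows, so rank(B) = 2.
B has 5 columns; by rank–nullity, nullity = 5 − 2 = 3.

3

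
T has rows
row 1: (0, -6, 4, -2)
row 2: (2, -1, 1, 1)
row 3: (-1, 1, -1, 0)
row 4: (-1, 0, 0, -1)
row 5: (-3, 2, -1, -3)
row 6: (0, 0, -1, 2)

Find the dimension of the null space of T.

1

Row reduce to echelon form.
Swap R1 ↔ R2
R3 ← R3 + (1/2)·R1: [0, 1/2, -1/2, 1/2]
R4 ← R4 + (1/2)·R1: [0, -1/2, 1/2, -1/2]
R5 ← R5 + (3/2)·R1: [0, 1/2, 1/2, -3/2]
R3 ← R3 + (1/12)·R2: [0, 0, -1/6, 1/3]
R4 ← R4 − (1/12)·R2: [0, 0, 1/6, -1/3]
R5 ← R5 + (1/12)·R2: [0, 0, 5/6, -5/3]
R4 ← R4 + R3: [0, 0, 0, 0]
R5 ← R5 + (5)·R3: [0, 0, 0, 0]
R6 ← R6 − (6)·R3: [0, 0, 0, 0]
3 nonzero rows, so rank(T) = 3.
T has 4 columns; by rank–nullity, nullity = 4 − 3 = 1.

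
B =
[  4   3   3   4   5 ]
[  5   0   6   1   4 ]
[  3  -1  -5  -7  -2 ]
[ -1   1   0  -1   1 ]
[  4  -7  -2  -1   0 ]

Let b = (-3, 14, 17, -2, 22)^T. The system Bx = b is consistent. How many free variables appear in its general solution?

Row reduce the augmented matrix [B | b].
R2 ← R2 − (5/4)·R1: [0, -15/4, 9/4, -4, -9/4, 71/4]
R3 ← R3 − (3/4)·R1: [0, -13/4, -29/4, -10, -23/4, 77/4]
R4 ← R4 + (1/4)·R1: [0, 7/4, 3/4, 0, 9/4, -11/4]
R5 ← R5 − R1: [0, -10, -5, -5, -5, 25]
R3 ← R3 − (13/15)·R2: [0, 0, -46/5, -98/15, -19/5, 58/15]
R4 ← R4 + (7/15)·R2: [0, 0, 9/5, -28/15, 6/5, 83/15]
R5 ← R5 − (8/3)·R2: [0, 0, -11, 17/3, 1, -67/3]
R4 ← R4 + (9/46)·R3: [0, 0, 0, -217/69, 21/46, 434/69]
R5 ← R5 − (55/46)·R3: [0, 0, 0, 310/23, 255/46, -620/23]
R5 ← R5 + (30/7)·R4: [0, 0, 0, 0, 15/2, 0]
The echelon form has 5 nonzero rows, and every pivot lies in the first 5 columns, so rank(B) = rank([B|b]) = 5.
The system is consistent.
Free variables = (unknowns) − (rank) = 5 − 5 = 0.

0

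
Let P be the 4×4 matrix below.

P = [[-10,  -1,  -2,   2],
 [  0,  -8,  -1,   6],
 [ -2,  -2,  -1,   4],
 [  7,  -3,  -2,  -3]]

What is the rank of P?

Row reduce to echelon form.
R3 ← R3 − (1/5)·R1: [0, -9/5, -3/5, 18/5]
R4 ← R4 + (7/10)·R1: [0, -37/10, -17/5, -8/5]
R3 ← R3 − (9/40)·R2: [0, 0, -3/8, 9/4]
R4 ← R4 − (37/80)·R2: [0, 0, -47/16, -35/8]
R4 ← R4 − (47/6)·R3: [0, 0, 0, -22]
Echelon form has 4 nonzero rows, so rank(P) = 4.

4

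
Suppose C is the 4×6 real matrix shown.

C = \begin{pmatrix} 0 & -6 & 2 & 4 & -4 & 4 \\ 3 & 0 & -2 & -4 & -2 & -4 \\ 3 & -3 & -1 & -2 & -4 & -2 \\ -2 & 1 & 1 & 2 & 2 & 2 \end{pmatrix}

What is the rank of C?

2

Row reduce to echelon form.
Swap R1 ↔ R2
R3 ← R3 − R1: [0, -3, 1, 2, -2, 2]
R4 ← R4 + (2/3)·R1: [0, 1, -1/3, -2/3, 2/3, -2/3]
R3 ← R3 − (1/2)·R2: [0, 0, 0, 0, 0, 0]
R4 ← R4 + (1/6)·R2: [0, 0, 0, 0, 0, 0]
Echelon form has 2 nonzero rows, so rank(C) = 2.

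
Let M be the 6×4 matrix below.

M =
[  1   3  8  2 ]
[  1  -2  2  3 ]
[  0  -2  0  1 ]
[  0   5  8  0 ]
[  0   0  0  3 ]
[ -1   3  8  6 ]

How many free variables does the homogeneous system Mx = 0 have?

Row reduce to echelon form.
R2 ← R2 − R1: [0, -5, -6, 1]
R6 ← R6 + R1: [0, 6, 16, 8]
R3 ← R3 − (2/5)·R2: [0, 0, 12/5, 3/5]
R4 ← R4 + R2: [0, 0, 2, 1]
R6 ← R6 + (6/5)·R2: [0, 0, 44/5, 46/5]
R4 ← R4 − (5/6)·R3: [0, 0, 0, 1/2]
R6 ← R6 − (11/3)·R3: [0, 0, 0, 7]
R5 ← R5 − (6)·R4: [0, 0, 0, 0]
R6 ← R6 − (14)·R4: [0, 0, 0, 0]
4 nonzero rows, so rank(M) = 4.
M has 4 columns; by rank–nullity, nullity = 4 − 4 = 0.

0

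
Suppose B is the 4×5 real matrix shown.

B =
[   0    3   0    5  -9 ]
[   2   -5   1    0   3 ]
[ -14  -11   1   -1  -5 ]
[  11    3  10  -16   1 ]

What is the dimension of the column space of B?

4

Row reduce to echelon form.
Swap R1 ↔ R2
R3 ← R3 + (7)·R1: [0, -46, 8, -1, 16]
R4 ← R4 − (11/2)·R1: [0, 61/2, 9/2, -16, -31/2]
R3 ← R3 + (46/3)·R2: [0, 0, 8, 227/3, -122]
R4 ← R4 − (61/6)·R2: [0, 0, 9/2, -401/6, 76]
R4 ← R4 − (9/16)·R3: [0, 0, 0, -5251/48, 1157/8]
Echelon form has 4 nonzero rows, so rank(B) = 4.
The column space has dimension equal to the rank: 4.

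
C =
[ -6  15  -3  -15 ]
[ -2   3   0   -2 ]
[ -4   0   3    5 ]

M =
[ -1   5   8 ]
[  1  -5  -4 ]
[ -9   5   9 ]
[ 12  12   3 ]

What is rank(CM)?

2

First compute CM:
[[-132, -300, -180],
 [-19, -49, -34],
 [ 37,  55,  10]]
Now row reduce the product.
R2 ← R2 − (19/132)·R1: [0, -64/11, -89/11]
R3 ← R3 + (37/132)·R1: [0, -320/11, -445/11]
R3 ← R3 − (5)·R2: [0, 0, 0]
2 nonzero rows, so rank(CM) = 2.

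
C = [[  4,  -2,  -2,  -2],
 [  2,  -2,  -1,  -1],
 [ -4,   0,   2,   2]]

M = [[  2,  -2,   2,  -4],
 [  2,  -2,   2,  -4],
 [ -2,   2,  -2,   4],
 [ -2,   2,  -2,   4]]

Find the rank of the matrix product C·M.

1

First compute CM:
[[ 12, -12,  12, -24],
 [  4,  -4,   4,  -8],
 [-16,  16, -16,  32]]
Now row reduce the product.
R2 ← R2 − (1/3)·R1: [0, 0, 0, 0]
R3 ← R3 + (4/3)·R1: [0, 0, 0, 0]
1 nonzero row, so rank(CM) = 1.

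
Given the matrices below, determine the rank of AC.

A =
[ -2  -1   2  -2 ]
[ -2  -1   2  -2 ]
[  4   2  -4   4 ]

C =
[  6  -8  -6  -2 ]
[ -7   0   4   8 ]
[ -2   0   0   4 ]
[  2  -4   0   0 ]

1

First compute AC:
[[-13,  24,   8,   4],
 [-13,  24,   8,   4],
 [ 26, -48, -16,  -8]]
Now row reduce the product.
R2 ← R2 − R1: [0, 0, 0, 0]
R3 ← R3 + (2)·R1: [0, 0, 0, 0]
1 nonzero row, so rank(AC) = 1.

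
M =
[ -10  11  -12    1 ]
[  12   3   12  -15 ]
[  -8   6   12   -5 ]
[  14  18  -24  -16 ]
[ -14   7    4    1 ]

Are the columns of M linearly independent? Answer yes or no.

Row reduce M to echelon form.
R2 ← R2 + (6/5)·R1: [0, 81/5, -12/5, -69/5]
R3 ← R3 − (4/5)·R1: [0, -14/5, 108/5, -29/5]
R4 ← R4 + (7/5)·R1: [0, 167/5, -204/5, -73/5]
R5 ← R5 − (7/5)·R1: [0, -42/5, 104/5, -2/5]
R3 ← R3 + (14/81)·R2: [0, 0, 572/27, -221/27]
R4 ← R4 − (167/81)·R2: [0, 0, -968/27, 374/27]
R5 ← R5 + (14/27)·R2: [0, 0, 176/9, -68/9]
R4 ← R4 + (22/13)·R3: [0, 0, 0, 0]
R5 ← R5 − (12/13)·R3: [0, 0, 0, 0]
3 pivots among 4 columns.
Only 3 < 4 pivot columns, so the columns are linearly dependent.

no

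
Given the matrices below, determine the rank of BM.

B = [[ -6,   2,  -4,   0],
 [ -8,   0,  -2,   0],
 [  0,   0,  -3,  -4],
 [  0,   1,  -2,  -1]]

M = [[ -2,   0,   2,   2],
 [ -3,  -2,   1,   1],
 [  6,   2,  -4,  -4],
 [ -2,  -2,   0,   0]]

First compute BM:
[[-18, -12,   6,   6],
 [  4,  -4,  -8,  -8],
 [-10,   2,  12,  12],
 [-13,  -4,   9,   9]]
Now row reduce the product.
R2 ← R2 + (2/9)·R1: [0, -20/3, -20/3, -20/3]
R3 ← R3 − (5/9)·R1: [0, 26/3, 26/3, 26/3]
R4 ← R4 − (13/18)·R1: [0, 14/3, 14/3, 14/3]
R3 ← R3 + (13/10)·R2: [0, 0, 0, 0]
R4 ← R4 + (7/10)·R2: [0, 0, 0, 0]
2 nonzero rows, so rank(BM) = 2.

2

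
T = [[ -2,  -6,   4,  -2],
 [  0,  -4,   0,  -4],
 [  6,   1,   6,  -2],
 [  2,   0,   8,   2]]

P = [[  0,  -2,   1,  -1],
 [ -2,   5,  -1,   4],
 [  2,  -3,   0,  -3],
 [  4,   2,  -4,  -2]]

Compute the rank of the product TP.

First compute TP:
[[ 12, -42,  12, -30],
 [ -8, -28,  20,  -8],
 [  2, -29,  13, -16],
 [ 24, -24,  -6, -30]]
Now row reduce the product.
R2 ← R2 + (2/3)·R1: [0, -56, 28, -28]
R3 ← R3 − (1/6)·R1: [0, -22, 11, -11]
R4 ← R4 − (2)·R1: [0, 60, -30, 30]
R3 ← R3 − (11/28)·R2: [0, 0, 0, 0]
R4 ← R4 + (15/14)·R2: [0, 0, 0, 0]
2 nonzero rows, so rank(TP) = 2.

2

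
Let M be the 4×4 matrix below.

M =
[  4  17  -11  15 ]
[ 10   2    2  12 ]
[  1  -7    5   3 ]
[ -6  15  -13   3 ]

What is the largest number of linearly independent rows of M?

Row reduce to echelon form.
R2 ← R2 − (5/2)·R1: [0, -81/2, 59/2, -51/2]
R3 ← R3 − (1/4)·R1: [0, -45/4, 31/4, -3/4]
R4 ← R4 + (3/2)·R1: [0, 81/2, -59/2, 51/2]
R3 ← R3 − (5/18)·R2: [0, 0, -4/9, 19/3]
R4 ← R4 + R2: [0, 0, 0, 0]
Echelon form has 3 nonzero rows, so rank(M) = 3.
The rank gives the maximum number of linearly independent rows: 3.

3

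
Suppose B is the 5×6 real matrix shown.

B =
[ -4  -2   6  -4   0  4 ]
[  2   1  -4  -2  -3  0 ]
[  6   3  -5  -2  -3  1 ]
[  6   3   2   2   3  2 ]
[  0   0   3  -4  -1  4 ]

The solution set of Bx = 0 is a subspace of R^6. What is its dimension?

3

Row reduce to echelon form.
R2 ← R2 + (1/2)·R1: [0, 0, -1, -4, -3, 2]
R3 ← R3 + (3/2)·R1: [0, 0, 4, -8, -3, 7]
R4 ← R4 + (3/2)·R1: [0, 0, 11, -4, 3, 8]
R3 ← R3 + (4)·R2: [0, 0, 0, -24, -15, 15]
R4 ← R4 + (11)·R2: [0, 0, 0, -48, -30, 30]
R5 ← R5 + (3)·R2: [0, 0, 0, -16, -10, 10]
R4 ← R4 − (2)·R3: [0, 0, 0, 0, 0, 0]
R5 ← R5 − (2/3)·R3: [0, 0, 0, 0, 0, 0]
3 nonzero rows, so rank(B) = 3.
B has 6 columns; by rank–nullity, nullity = 6 − 3 = 3.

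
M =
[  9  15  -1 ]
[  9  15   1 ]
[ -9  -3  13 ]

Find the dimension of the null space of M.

Row reduce to echelon form.
R2 ← R2 − R1: [0, 0, 2]
R3 ← R3 + R1: [0, 12, 12]
Swap R2 ↔ R3
3 nonzero rows, so rank(M) = 3.
M has 3 columns; by rank–nullity, nullity = 3 − 3 = 0.

0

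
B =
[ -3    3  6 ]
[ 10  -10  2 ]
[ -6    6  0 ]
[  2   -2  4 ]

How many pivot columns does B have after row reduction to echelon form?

2

Row reduce to echelon form.
R2 ← R2 + (10/3)·R1: [0, 0, 22]
R3 ← R3 − (2)·R1: [0, 0, -12]
R4 ← R4 + (2/3)·R1: [0, 0, 8]
R3 ← R3 + (6/11)·R2: [0, 0, 0]
R4 ← R4 − (4/11)·R2: [0, 0, 0]
Echelon form has 2 nonzero rows, so rank(B) = 2.
Each nonzero row contributes one pivot column: 2 pivot columns.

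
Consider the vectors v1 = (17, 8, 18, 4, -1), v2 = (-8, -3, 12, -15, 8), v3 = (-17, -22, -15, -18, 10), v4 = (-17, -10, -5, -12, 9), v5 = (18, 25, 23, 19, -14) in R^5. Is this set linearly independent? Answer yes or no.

yes

Form the matrix with these vectors as rows and row reduce.
R2 ← R2 + (8/17)·R1: [0, 13/17, 348/17, -223/17, 128/17]
R3 ← R3 + R1: [0, -14, 3, -14, 9]
R4 ← R4 + R1: [0, -2, 13, -8, 8]
R5 ← R5 − (18/17)·R1: [0, 281/17, 67/17, 251/17, -220/17]
R3 ← R3 + (238/13)·R2: [0, 0, 4911/13, -3304/13, 1909/13]
R4 ← R4 + (34/13)·R2: [0, 0, 865/13, -550/13, 360/13]
R5 ← R5 − (281/13)·R2: [0, 0, -5701/13, 3878/13, -2284/13]
R4 ← R4 − (865/4911)·R3: [0, 0, 0, 12070/4911, 8975/4911]
R5 ← R5 + (5701/4911)·R3: [0, 0, 0, 16058/4911, -25655/4911]
R5 ← R5 − (8029/6035)·R4: [0, 0, 0, 0, -9240/1207]
5 nonzero rows, so the 5 vectors span a space of dimension 5.
Since 5 = 5, the vectors are linearly independent.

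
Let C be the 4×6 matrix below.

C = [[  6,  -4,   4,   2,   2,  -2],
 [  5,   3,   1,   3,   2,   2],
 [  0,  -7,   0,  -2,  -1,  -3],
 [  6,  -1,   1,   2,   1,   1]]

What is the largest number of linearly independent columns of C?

Row reduce to echelon form.
R2 ← R2 − (5/6)·R1: [0, 19/3, -7/3, 4/3, 1/3, 11/3]
R4 ← R4 − R1: [0, 3, -3, 0, -1, 3]
R3 ← R3 + (21/19)·R2: [0, 0, -49/19, -10/19, -12/19, 20/19]
R4 ← R4 − (9/19)·R2: [0, 0, -36/19, -12/19, -22/19, 24/19]
R4 ← R4 − (36/49)·R3: [0, 0, 0, -12/49, -34/49, 24/49]
Echelon form has 4 nonzero rows, so rank(C) = 4.
The rank gives the maximum number of linearly independent columns: 4.

4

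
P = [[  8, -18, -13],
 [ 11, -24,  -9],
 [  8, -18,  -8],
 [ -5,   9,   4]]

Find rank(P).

3

Row reduce to echelon form.
R2 ← R2 − (11/8)·R1: [0, 3/4, 71/8]
R3 ← R3 − R1: [0, 0, 5]
R4 ← R4 + (5/8)·R1: [0, -9/4, -33/8]
R4 ← R4 + (3)·R2: [0, 0, 45/2]
R4 ← R4 − (9/2)·R3: [0, 0, 0]
Echelon form has 3 nonzero rows, so rank(P) = 3.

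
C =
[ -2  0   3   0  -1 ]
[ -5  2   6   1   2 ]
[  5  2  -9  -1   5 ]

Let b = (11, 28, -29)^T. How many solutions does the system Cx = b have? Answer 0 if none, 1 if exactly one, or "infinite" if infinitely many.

Row reduce the augmented matrix [C | b].
R2 ← R2 − (5/2)·R1: [0, 2, -3/2, 1, 9/2, 1/2]
R3 ← R3 + (5/2)·R1: [0, 2, -3/2, -1, 5/2, -3/2]
R3 ← R3 − R2: [0, 0, 0, -2, -2, -2]
The echelon form has 3 nonzero rows, and every pivot lies in the first 5 columns, so rank(C) = rank([C|b]) = 3.
The system is consistent.
rank = 3 < 5 unknowns, so there are infinitely many solutions.

infinite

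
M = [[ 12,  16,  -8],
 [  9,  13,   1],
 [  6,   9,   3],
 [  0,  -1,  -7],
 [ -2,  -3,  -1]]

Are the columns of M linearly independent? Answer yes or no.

Row reduce M to echelon form.
R2 ← R2 − (3/4)·R1: [0, 1, 7]
R3 ← R3 − (1/2)·R1: [0, 1, 7]
R5 ← R5 + (1/6)·R1: [0, -1/3, -7/3]
R3 ← R3 − R2: [0, 0, 0]
R4 ← R4 + R2: [0, 0, 0]
R5 ← R5 + (1/3)·R2: [0, 0, 0]
2 pivots among 3 columns.
Only 2 < 3 pivot columns, so the columns are linearly dependent.

no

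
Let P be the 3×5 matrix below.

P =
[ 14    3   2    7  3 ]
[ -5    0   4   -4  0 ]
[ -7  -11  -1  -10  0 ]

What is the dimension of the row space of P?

Row reduce to echelon form.
R2 ← R2 + (5/14)·R1: [0, 15/14, 33/7, -3/2, 15/14]
R3 ← R3 + (1/2)·R1: [0, -19/2, 0, -13/2, 3/2]
R3 ← R3 + (133/15)·R2: [0, 0, 209/5, -99/5, 11]
Echelon form has 3 nonzero rows, so rank(P) = 3.
The row space has dimension equal to the rank: 3.

3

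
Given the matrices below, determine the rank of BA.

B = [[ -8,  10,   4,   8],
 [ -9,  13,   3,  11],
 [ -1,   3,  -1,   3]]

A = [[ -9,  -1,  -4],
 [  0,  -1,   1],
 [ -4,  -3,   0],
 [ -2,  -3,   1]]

First compute BA:
[[ 40, -38,  50],
 [ 47, -46,  60],
 [  7,  -8,  10]]
Now row reduce the product.
R2 ← R2 − (47/40)·R1: [0, -27/20, 5/4]
R3 ← R3 − (7/40)·R1: [0, -27/20, 5/4]
R3 ← R3 − R2: [0, 0, 0]
2 nonzero rows, so rank(BA) = 2.

2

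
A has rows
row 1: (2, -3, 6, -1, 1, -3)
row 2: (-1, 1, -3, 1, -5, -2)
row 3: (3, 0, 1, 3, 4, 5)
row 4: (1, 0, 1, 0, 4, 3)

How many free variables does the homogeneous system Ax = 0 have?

2

Row reduce to echelon form.
R2 ← R2 + (1/2)·R1: [0, -1/2, 0, 1/2, -9/2, -7/2]
R3 ← R3 − (3/2)·R1: [0, 9/2, -8, 9/2, 5/2, 19/2]
R4 ← R4 − (1/2)·R1: [0, 3/2, -2, 1/2, 7/2, 9/2]
R3 ← R3 + (9)·R2: [0, 0, -8, 9, -38, -22]
R4 ← R4 + (3)·R2: [0, 0, -2, 2, -10, -6]
R4 ← R4 − (1/4)·R3: [0, 0, 0, -1/4, -1/2, -1/2]
4 nonzero rows, so rank(A) = 4.
A has 6 columns; by rank–nullity, nullity = 6 − 4 = 2.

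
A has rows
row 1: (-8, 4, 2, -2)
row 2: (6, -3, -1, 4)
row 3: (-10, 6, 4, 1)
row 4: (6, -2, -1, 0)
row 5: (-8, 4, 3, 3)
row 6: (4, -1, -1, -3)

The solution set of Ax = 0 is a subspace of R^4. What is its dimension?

Row reduce to echelon form.
R2 ← R2 + (3/4)·R1: [0, 0, 1/2, 5/2]
R3 ← R3 − (5/4)·R1: [0, 1, 3/2, 7/2]
R4 ← R4 + (3/4)·R1: [0, 1, 1/2, -3/2]
R5 ← R5 − R1: [0, 0, 1, 5]
R6 ← R6 + (1/2)·R1: [0, 1, 0, -4]
Swap R2 ↔ R3
R4 ← R4 − R2: [0, 0, -1, -5]
R6 ← R6 − R2: [0, 0, -3/2, -15/2]
R4 ← R4 + (2)·R3: [0, 0, 0, 0]
R5 ← R5 − (2)·R3: [0, 0, 0, 0]
R6 ← R6 + (3)·R3: [0, 0, 0, 0]
3 nonzero rows, so rank(A) = 3.
A has 4 columns; by rank–nullity, nullity = 4 − 3 = 1.

1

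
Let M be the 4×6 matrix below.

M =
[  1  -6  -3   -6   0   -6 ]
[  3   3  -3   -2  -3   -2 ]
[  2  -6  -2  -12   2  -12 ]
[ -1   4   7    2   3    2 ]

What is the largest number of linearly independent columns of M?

4

Row reduce to echelon form.
R2 ← R2 − (3)·R1: [0, 21, 6, 16, -3, 16]
R3 ← R3 − (2)·R1: [0, 6, 4, 0, 2, 0]
R4 ← R4 + R1: [0, -2, 4, -4, 3, -4]
R3 ← R3 − (2/7)·R2: [0, 0, 16/7, -32/7, 20/7, -32/7]
R4 ← R4 + (2/21)·R2: [0, 0, 32/7, -52/21, 19/7, -52/21]
R4 ← R4 − (2)·R3: [0, 0, 0, 20/3, -3, 20/3]
Echelon form has 4 nonzero rows, so rank(M) = 4.
The rank gives the maximum number of linearly independent columns: 4.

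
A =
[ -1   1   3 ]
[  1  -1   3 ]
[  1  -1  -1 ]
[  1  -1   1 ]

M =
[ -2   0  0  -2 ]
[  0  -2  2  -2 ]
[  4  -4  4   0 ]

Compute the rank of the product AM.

First compute AM:
[[ 14, -14,  14,   0],
 [ 10, -10,  10,   0],
 [ -6,   6,  -6,   0],
 [  2,  -2,   2,   0]]
Now row reduce the product.
R2 ← R2 − (5/7)·R1: [0, 0, 0, 0]
R3 ← R3 + (3/7)·R1: [0, 0, 0, 0]
R4 ← R4 − (1/7)·R1: [0, 0, 0, 0]
1 nonzero row, so rank(AM) = 1.

1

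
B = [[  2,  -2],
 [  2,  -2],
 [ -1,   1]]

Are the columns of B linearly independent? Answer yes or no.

Row reduce B to echelon form.
R2 ← R2 − R1: [0, 0]
R3 ← R3 + (1/2)·R1: [0, 0]
1 pivot among 2 columns.
Only 1 < 2 pivot columns, so the columns are linearly dependent.

no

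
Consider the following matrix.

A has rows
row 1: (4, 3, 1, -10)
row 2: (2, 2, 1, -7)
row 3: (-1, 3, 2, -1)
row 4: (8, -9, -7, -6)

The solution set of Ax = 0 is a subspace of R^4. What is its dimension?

Row reduce to echelon form.
R2 ← R2 − (1/2)·R1: [0, 1/2, 1/2, -2]
R3 ← R3 + (1/4)·R1: [0, 15/4, 9/4, -7/2]
R4 ← R4 − (2)·R1: [0, -15, -9, 14]
R3 ← R3 − (15/2)·R2: [0, 0, -3/2, 23/2]
R4 ← R4 + (30)·R2: [0, 0, 6, -46]
R4 ← R4 + (4)·R3: [0, 0, 0, 0]
3 nonzero rows, so rank(A) = 3.
A has 4 columns; by rank–nullity, nullity = 4 − 3 = 1.

1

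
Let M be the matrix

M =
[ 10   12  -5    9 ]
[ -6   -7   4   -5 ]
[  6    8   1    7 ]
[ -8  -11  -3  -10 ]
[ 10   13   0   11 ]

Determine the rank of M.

Row reduce to echelon form.
R2 ← R2 + (3/5)·R1: [0, 1/5, 1, 2/5]
R3 ← R3 − (3/5)·R1: [0, 4/5, 4, 8/5]
R4 ← R4 + (4/5)·R1: [0, -7/5, -7, -14/5]
R5 ← R5 − R1: [0, 1, 5, 2]
R3 ← R3 − (4)·R2: [0, 0, 0, 0]
R4 ← R4 + (7)·R2: [0, 0, 0, 0]
R5 ← R5 − (5)·R2: [0, 0, 0, 0]
Echelon form has 2 nonzero rows, so rank(M) = 2.

2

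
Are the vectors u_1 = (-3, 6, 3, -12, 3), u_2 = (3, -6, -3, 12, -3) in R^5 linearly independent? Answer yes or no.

no

Form the matrix with these vectors as rows and row reduce.
R2 ← R2 + R1: [0, 0, 0, 0, 0]
1 nonzero row, so the 2 vectors span a space of dimension 1.
Since 1 < 2, the vectors are linearly dependent.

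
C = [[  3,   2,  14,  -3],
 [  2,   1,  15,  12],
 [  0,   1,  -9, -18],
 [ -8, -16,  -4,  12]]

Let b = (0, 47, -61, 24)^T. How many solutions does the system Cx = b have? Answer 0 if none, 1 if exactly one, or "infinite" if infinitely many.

infinite

Row reduce the augmented matrix [C | b].
R2 ← R2 − (2/3)·R1: [0, -1/3, 17/3, 14, 47]
R4 ← R4 + (8/3)·R1: [0, -32/3, 100/3, 4, 24]
R3 ← R3 + (3)·R2: [0, 0, 8, 24, 80]
R4 ← R4 − (32)·R2: [0, 0, -148, -444, -1480]
R4 ← R4 + (37/2)·R3: [0, 0, 0, 0, 0]
The echelon form has 3 nonzero rows, and every pivot lies in the first 4 columns, so rank(C) = rank([C|b]) = 3.
The system is consistent.
rank = 3 < 4 unknowns, so there are infinitely many solutions.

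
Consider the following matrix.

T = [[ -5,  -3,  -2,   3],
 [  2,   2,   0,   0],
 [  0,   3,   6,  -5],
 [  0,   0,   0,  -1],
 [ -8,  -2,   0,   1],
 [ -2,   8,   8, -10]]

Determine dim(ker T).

0

Row reduce to echelon form.
R2 ← R2 + (2/5)·R1: [0, 4/5, -4/5, 6/5]
R5 ← R5 − (8/5)·R1: [0, 14/5, 16/5, -19/5]
R6 ← R6 − (2/5)·R1: [0, 46/5, 44/5, -56/5]
R3 ← R3 − (15/4)·R2: [0, 0, 9, -19/2]
R5 ← R5 − (7/2)·R2: [0, 0, 6, -8]
R6 ← R6 − (23/2)·R2: [0, 0, 18, -25]
R5 ← R5 − (2/3)·R3: [0, 0, 0, -5/3]
R6 ← R6 − (2)·R3: [0, 0, 0, -6]
R5 ← R5 − (5/3)·R4: [0, 0, 0, 0]
R6 ← R6 − (6)·R4: [0, 0, 0, 0]
4 nonzero rows, so rank(T) = 4.
T has 4 columns; by rank–nullity, nullity = 4 − 4 = 0.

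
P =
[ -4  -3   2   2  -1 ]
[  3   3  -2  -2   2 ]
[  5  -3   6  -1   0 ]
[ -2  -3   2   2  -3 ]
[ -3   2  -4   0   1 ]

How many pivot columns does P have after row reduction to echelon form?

4

Row reduce to echelon form.
R2 ← R2 + (3/4)·R1: [0, 3/4, -1/2, -1/2, 5/4]
R3 ← R3 + (5/4)·R1: [0, -27/4, 17/2, 3/2, -5/4]
R4 ← R4 − (1/2)·R1: [0, -3/2, 1, 1, -5/2]
R5 ← R5 − (3/4)·R1: [0, 17/4, -11/2, -3/2, 7/4]
R3 ← R3 + (9)·R2: [0, 0, 4, -3, 10]
R4 ← R4 + (2)·R2: [0, 0, 0, 0, 0]
R5 ← R5 − (17/3)·R2: [0, 0, -8/3, 4/3, -16/3]
R5 ← R5 + (2/3)·R3: [0, 0, 0, -2/3, 4/3]
Swap R4 ↔ R5
Echelon form has 4 nonzero rows, so rank(P) = 4.
Each nonzero row contributes one pivot column: 4 pivot columns.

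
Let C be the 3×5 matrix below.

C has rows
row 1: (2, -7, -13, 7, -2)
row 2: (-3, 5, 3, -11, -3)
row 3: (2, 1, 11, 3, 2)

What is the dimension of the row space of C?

Row reduce to echelon form.
R2 ← R2 + (3/2)·R1: [0, -11/2, -33/2, -1/2, -6]
R3 ← R3 − R1: [0, 8, 24, -4, 4]
R3 ← R3 + (16/11)·R2: [0, 0, 0, -52/11, -52/11]
Echelon form has 3 nonzero rows, so rank(C) = 3.
The row space has dimension equal to the rank: 3.

3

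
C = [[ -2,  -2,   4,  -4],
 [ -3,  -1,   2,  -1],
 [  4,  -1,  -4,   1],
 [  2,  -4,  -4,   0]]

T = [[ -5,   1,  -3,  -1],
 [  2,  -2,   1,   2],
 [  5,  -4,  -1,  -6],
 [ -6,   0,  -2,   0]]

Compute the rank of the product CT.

First compute CT:
[[ 50, -14,   8, -26],
 [ 29,  -9,   8, -11],
 [-48,  22, -11,  18],
 [-38,  26,  -6,  14]]
Now row reduce the product.
R2 ← R2 − (29/50)·R1: [0, -22/25, 84/25, 102/25]
R3 ← R3 + (24/25)·R1: [0, 214/25, -83/25, -174/25]
R4 ← R4 + (19/25)·R1: [0, 384/25, 2/25, -144/25]
R3 ← R3 + (107/11)·R2: [0, 0, 323/11, 360/11]
R4 ← R4 + (192/11)·R2: [0, 0, 646/11, 720/11]
R4 ← R4 − (2)·R3: [0, 0, 0, 0]
3 nonzero rows, so rank(CT) = 3.

3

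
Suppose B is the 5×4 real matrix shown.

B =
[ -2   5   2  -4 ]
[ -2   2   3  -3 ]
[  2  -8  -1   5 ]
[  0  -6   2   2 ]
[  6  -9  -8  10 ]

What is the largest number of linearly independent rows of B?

Row reduce to echelon form.
R2 ← R2 − R1: [0, -3, 1, 1]
R3 ← R3 + R1: [0, -3, 1, 1]
R5 ← R5 + (3)·R1: [0, 6, -2, -2]
R3 ← R3 − R2: [0, 0, 0, 0]
R4 ← R4 − (2)·R2: [0, 0, 0, 0]
R5 ← R5 + (2)·R2: [0, 0, 0, 0]
Echelon form has 2 nonzero rows, so rank(B) = 2.
The rank gives the maximum number of linearly independent rows: 2.

2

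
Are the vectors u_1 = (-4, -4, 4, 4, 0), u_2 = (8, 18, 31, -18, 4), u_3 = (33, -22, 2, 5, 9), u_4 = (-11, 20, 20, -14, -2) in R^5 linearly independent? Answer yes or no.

yes

Form the matrix with these vectors as rows and row reduce.
R2 ← R2 + (2)·R1: [0, 10, 39, -10, 4]
R3 ← R3 + (33/4)·R1: [0, -55, 35, 38, 9]
R4 ← R4 − (11/4)·R1: [0, 31, 9, -25, -2]
R3 ← R3 + (11/2)·R2: [0, 0, 499/2, -17, 31]
R4 ← R4 − (31/10)·R2: [0, 0, -1119/10, 6, -72/5]
R4 ← R4 + (1119/2495)·R3: [0, 0, 0, -4053/2495, -1239/2495]
4 nonzero rows, so the 4 vectors span a space of dimension 4.
Since 4 = 4, the vectors are linearly independent.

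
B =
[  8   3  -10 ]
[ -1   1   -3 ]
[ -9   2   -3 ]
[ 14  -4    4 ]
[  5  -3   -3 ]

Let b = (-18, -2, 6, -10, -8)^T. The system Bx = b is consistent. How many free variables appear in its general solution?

Row reduce the augmented matrix [B | b].
R2 ← R2 + (1/8)·R1: [0, 11/8, -17/4, -17/4]
R3 ← R3 + (9/8)·R1: [0, 43/8, -57/4, -57/4]
R4 ← R4 − (7/4)·R1: [0, -37/4, 43/2, 43/2]
R5 ← R5 − (5/8)·R1: [0, -39/8, 13/4, 13/4]
R3 ← R3 − (43/11)·R2: [0, 0, 26/11, 26/11]
R4 ← R4 + (74/11)·R2: [0, 0, -78/11, -78/11]
R5 ← R5 + (39/11)·R2: [0, 0, -130/11, -130/11]
R4 ← R4 + (3)·R3: [0, 0, 0, 0]
R5 ← R5 + (5)·R3: [0, 0, 0, 0]
The echelon form has 3 nonzero rows, and every pivot lies in the first 3 columns, so rank(B) = rank([B|b]) = 3.
The system is consistent.
Free variables = (unknowns) − (rank) = 3 − 3 = 0.

0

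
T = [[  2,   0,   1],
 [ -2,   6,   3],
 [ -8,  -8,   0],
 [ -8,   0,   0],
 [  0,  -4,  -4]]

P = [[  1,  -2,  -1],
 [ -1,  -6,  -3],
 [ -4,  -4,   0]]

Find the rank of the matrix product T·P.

First compute TP:
[[ -2,  -8,  -2],
 [-20, -44, -16],
 [  0,  64,  32],
 [ -8,  16,   8],
 [ 20,  40,  12]]
Now row reduce the product.
R2 ← R2 − (10)·R1: [0, 36, 4]
R4 ← R4 − (4)·R1: [0, 48, 16]
R5 ← R5 + (10)·R1: [0, -40, -8]
R3 ← R3 − (16/9)·R2: [0, 0, 224/9]
R4 ← R4 − (4/3)·R2: [0, 0, 32/3]
R5 ← R5 + (10/9)·R2: [0, 0, -32/9]
R4 ← R4 − (3/7)·R3: [0, 0, 0]
R5 ← R5 + (1/7)·R3: [0, 0, 0]
3 nonzero rows, so rank(TP) = 3.

3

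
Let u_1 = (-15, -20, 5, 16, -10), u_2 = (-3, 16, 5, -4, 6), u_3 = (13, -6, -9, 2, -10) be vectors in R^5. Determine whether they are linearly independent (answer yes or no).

Form the matrix with these vectors as rows and row reduce.
R2 ← R2 − (1/5)·R1: [0, 20, 4, -36/5, 8]
R3 ← R3 + (13/15)·R1: [0, -70/3, -14/3, 238/15, -56/3]
R3 ← R3 + (7/6)·R2: [0, 0, 0, 112/15, -28/3]
3 nonzero rows, so the 3 vectors span a space of dimension 3.
Since 3 = 3, the vectors are linearly independent.

yes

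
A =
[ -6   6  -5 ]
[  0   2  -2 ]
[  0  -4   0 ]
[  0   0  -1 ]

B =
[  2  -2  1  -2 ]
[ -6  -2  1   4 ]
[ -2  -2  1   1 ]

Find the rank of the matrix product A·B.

First compute AB:
[[-38,  10,  -5,  31],
 [ -8,   0,   0,   6],
 [ 24,   8,  -4, -16],
 [  2,   2,  -1,  -1]]
Now row reduce the product.
R2 ← R2 − (4/19)·R1: [0, -40/19, 20/19, -10/19]
R3 ← R3 + (12/19)·R1: [0, 272/19, -136/19, 68/19]
R4 ← R4 + (1/19)·R1: [0, 48/19, -24/19, 12/19]
R3 ← R3 + (34/5)·R2: [0, 0, 0, 0]
R4 ← R4 + (6/5)·R2: [0, 0, 0, 0]
2 nonzero rows, so rank(AB) = 2.

2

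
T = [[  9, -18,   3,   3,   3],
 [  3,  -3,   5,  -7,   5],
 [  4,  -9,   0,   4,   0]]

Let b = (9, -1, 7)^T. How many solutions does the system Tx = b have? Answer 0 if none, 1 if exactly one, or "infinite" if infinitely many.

0

Row reduce the augmented matrix [T | b].
R2 ← R2 − (1/3)·R1: [0, 3, 4, -8, 4, -4]
R3 ← R3 − (4/9)·R1: [0, -1, -4/3, 8/3, -4/3, 3]
R3 ← R3 + (1/3)·R2: [0, 0, 0, 0, 0, 5/3]
The echelon form has 3 nonzero rows; the last pivot sits in the augmented column, so rank(T) = 2 but rank([T|b]) = 3.
Since the ranks differ, the system is inconsistent.
It has no solutions.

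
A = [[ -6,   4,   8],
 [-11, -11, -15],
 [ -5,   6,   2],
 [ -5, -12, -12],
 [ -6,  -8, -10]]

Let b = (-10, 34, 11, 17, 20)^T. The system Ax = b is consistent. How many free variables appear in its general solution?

0

Row reduce the augmented matrix [A | b].
R2 ← R2 − (11/6)·R1: [0, -55/3, -89/3, 157/3]
R3 ← R3 − (5/6)·R1: [0, 8/3, -14/3, 58/3]
R4 ← R4 − (5/6)·R1: [0, -46/3, -56/3, 76/3]
R5 ← R5 − R1: [0, -12, -18, 30]
R3 ← R3 + (8/55)·R2: [0, 0, -494/55, 1482/55]
R4 ← R4 − (46/55)·R2: [0, 0, 338/55, -1014/55]
R5 ← R5 − (36/55)·R2: [0, 0, 78/55, -234/55]
R4 ← R4 + (13/19)·R3: [0, 0, 0, 0]
R5 ← R5 + (3/19)·R3: [0, 0, 0, 0]
The echelon form has 3 nonzero rows, and every pivot lies in the first 3 columns, so rank(A) = rank([A|b]) = 3.
The system is consistent.
Free variables = (unknowns) − (rank) = 3 − 3 = 0.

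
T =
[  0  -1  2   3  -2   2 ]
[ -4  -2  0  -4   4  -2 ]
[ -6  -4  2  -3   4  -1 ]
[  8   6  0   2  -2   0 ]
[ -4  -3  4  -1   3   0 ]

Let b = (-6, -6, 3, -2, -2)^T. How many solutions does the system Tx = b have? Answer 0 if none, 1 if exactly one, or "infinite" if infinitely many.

Row reduce the augmented matrix [T | b].
Swap R1 ↔ R2
R3 ← R3 − (3/2)·R1: [0, -1, 2, 3, -2, 2, 12]
R4 ← R4 + (2)·R1: [0, 2, 0, -6, 6, -4, -14]
R5 ← R5 − R1: [0, -1, 4, 3, -1, 2, 4]
R3 ← R3 − R2: [0, 0, 0, 0, 0, 0, 18]
R4 ← R4 + (2)·R2: [0, 0, 4, 0, 2, 0, -26]
R5 ← R5 − R2: [0, 0, 2, 0, 1, 0, 10]
Swap R3 ↔ R4
R5 ← R5 − (1/2)·R3: [0, 0, 0, 0, 0, 0, 23]
R5 ← R5 − (23/18)·R4: [0, 0, 0, 0, 0, 0, 0]
The echelon form has 4 nonzero rows; the last pivot sits in the augmented column, so rank(T) = 3 but rank([T|b]) = 4.
Since the ranks differ, the system is inconsistent.
It has no solutions.

0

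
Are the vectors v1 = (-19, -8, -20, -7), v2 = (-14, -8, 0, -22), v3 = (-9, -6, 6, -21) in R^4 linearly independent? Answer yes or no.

Form the matrix with these vectors as rows and row reduce.
R2 ← R2 − (14/19)·R1: [0, -40/19, 280/19, -320/19]
R3 ← R3 − (9/19)·R1: [0, -42/19, 294/19, -336/19]
R3 ← R3 − (21/20)·R2: [0, 0, 0, 0]
2 nonzero rows, so the 3 vectors span a space of dimension 2.
Since 2 < 3, the vectors are linearly dependent.

no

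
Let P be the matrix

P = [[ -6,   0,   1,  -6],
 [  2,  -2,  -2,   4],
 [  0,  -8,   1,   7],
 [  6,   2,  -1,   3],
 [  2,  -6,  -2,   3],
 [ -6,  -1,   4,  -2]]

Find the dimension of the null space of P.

Row reduce to echelon form.
R2 ← R2 + (1/3)·R1: [0, -2, -5/3, 2]
R4 ← R4 + R1: [0, 2, 0, -3]
R5 ← R5 + (1/3)·R1: [0, -6, -5/3, 1]
R6 ← R6 − R1: [0, -1, 3, 4]
R3 ← R3 − (4)·R2: [0, 0, 23/3, -1]
R4 ← R4 + R2: [0, 0, -5/3, -1]
R5 ← R5 − (3)·R2: [0, 0, 10/3, -5]
R6 ← R6 − (1/2)·R2: [0, 0, 23/6, 3]
R4 ← R4 + (5/23)·R3: [0, 0, 0, -28/23]
R5 ← R5 − (10/23)·R3: [0, 0, 0, -105/23]
R6 ← R6 − (1/2)·R3: [0, 0, 0, 7/2]
R5 ← R5 − (15/4)·R4: [0, 0, 0, 0]
R6 ← R6 + (23/8)·R4: [0, 0, 0, 0]
4 nonzero rows, so rank(P) = 4.
P has 4 columns; by rank–nullity, nullity = 4 − 4 = 0.

0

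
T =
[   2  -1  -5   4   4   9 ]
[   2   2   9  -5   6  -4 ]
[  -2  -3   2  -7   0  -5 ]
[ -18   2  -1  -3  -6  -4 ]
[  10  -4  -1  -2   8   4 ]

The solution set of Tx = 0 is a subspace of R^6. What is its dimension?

1

Row reduce to echelon form.
R2 ← R2 − R1: [0, 3, 14, -9, 2, -13]
R3 ← R3 + R1: [0, -4, -3, -3, 4, 4]
R4 ← R4 + (9)·R1: [0, -7, -46, 33, 30, 77]
R5 ← R5 − (5)·R1: [0, 1, 24, -22, -12, -41]
R3 ← R3 + (4/3)·R2: [0, 0, 47/3, -15, 20/3, -40/3]
R4 ← R4 + (7/3)·R2: [0, 0, -40/3, 12, 104/3, 140/3]
R5 ← R5 − (1/3)·R2: [0, 0, 58/3, -19, -38/3, -110/3]
R4 ← R4 + (40/47)·R3: [0, 0, 0, -36/47, 1896/47, 1660/47]
R5 ← R5 − (58/47)·R3: [0, 0, 0, -23/47, -982/47, -950/47]
R5 ← R5 − (23/36)·R4: [0, 0, 0, 0, -140/3, -385/9]
5 nonzero rows, so rank(T) = 5.
T has 6 columns; by rank–nullity, nullity = 6 − 5 = 1.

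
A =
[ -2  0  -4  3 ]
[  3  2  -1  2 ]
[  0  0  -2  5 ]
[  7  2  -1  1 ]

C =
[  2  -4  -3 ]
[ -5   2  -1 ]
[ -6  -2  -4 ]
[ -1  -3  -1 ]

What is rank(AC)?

3

First compute AC:
[[ 17,   7,  19],
 [  0, -12,  -9],
 [  7, -11,   3],
 [  9, -25, -20]]
Now row reduce the product.
R3 ← R3 − (7/17)·R1: [0, -236/17, -82/17]
R4 ← R4 − (9/17)·R1: [0, -488/17, -511/17]
R3 ← R3 − (59/51)·R2: [0, 0, 95/17]
R4 ← R4 − (122/51)·R2: [0, 0, -145/17]
R4 ← R4 + (29/19)·R3: [0, 0, 0]
3 nonzero rows, so rank(AC) = 3.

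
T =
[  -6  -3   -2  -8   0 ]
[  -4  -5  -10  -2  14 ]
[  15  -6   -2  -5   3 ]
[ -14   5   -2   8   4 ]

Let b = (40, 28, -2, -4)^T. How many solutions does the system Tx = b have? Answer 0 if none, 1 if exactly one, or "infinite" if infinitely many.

infinite

Row reduce the augmented matrix [T | b].
R2 ← R2 − (2/3)·R1: [0, -3, -26/3, 10/3, 14, 4/3]
R3 ← R3 + (5/2)·R1: [0, -27/2, -7, -25, 3, 98]
R4 ← R4 − (7/3)·R1: [0, 12, 8/3, 80/3, 4, -292/3]
R3 ← R3 − (9/2)·R2: [0, 0, 32, -40, -60, 92]
R4 ← R4 + (4)·R2: [0, 0, -32, 40, 60, -92]
R4 ← R4 + R3: [0, 0, 0, 0, 0, 0]
The echelon form has 3 nonzero rows, and every pivot lies in the first 5 columns, so rank(T) = rank([T|b]) = 3.
The system is consistent.
rank = 3 < 5 unknowns, so there are infinitely many solutions.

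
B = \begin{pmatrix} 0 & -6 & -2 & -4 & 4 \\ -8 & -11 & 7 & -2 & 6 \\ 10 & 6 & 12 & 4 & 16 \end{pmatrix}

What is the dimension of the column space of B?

3

Row reduce to echelon form.
Swap R1 ↔ R2
R3 ← R3 + (5/4)·R1: [0, -31/4, 83/4, 3/2, 47/2]
R3 ← R3 − (31/24)·R2: [0, 0, 70/3, 20/3, 55/3]
Echelon form has 3 nonzero rows, so rank(B) = 3.
The column space has dimension equal to the rank: 3.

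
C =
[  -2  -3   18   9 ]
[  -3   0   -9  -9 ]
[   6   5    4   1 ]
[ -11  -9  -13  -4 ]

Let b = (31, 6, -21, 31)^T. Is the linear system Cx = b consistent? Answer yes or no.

yes

Row reduce the augmented matrix [C | b].
R2 ← R2 − (3/2)·R1: [0, 9/2, -36, -45/2, -81/2]
R3 ← R3 + (3)·R1: [0, -4, 58, 28, 72]
R4 ← R4 − (11/2)·R1: [0, 15/2, -112, -107/2, -279/2]
R3 ← R3 + (8/9)·R2: [0, 0, 26, 8, 36]
R4 ← R4 − (5/3)·R2: [0, 0, -52, -16, -72]
R4 ← R4 + (2)·R3: [0, 0, 0, 0, 0]
The echelon form has 3 nonzero rows, and every pivot lies in the first 4 columns, so rank(C) = rank([C|b]) = 3.
The system is consistent.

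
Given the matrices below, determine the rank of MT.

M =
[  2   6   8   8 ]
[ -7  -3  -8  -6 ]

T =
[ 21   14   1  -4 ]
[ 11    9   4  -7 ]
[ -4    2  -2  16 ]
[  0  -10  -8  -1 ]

2

First compute MT:
[[ 76,  18, -54,  70],
 [-148, -81,  45, -73]]
Now row reduce the product.
R2 ← R2 + (37/19)·R1: [0, -873/19, -1143/19, 1203/19]
2 nonzero rows, so rank(MT) = 2.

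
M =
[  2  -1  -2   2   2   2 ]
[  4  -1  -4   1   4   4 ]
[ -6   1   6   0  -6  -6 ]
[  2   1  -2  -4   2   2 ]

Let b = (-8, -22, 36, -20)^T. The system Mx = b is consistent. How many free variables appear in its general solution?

Row reduce the augmented matrix [M | b].
R2 ← R2 − (2)·R1: [0, 1, 0, -3, 0, 0, -6]
R3 ← R3 + (3)·R1: [0, -2, 0, 6, 0, 0, 12]
R4 ← R4 − R1: [0, 2, 0, -6, 0, 0, -12]
R3 ← R3 + (2)·R2: [0, 0, 0, 0, 0, 0, 0]
R4 ← R4 − (2)·R2: [0, 0, 0, 0, 0, 0, 0]
The echelon form has 2 nonzero rows, and every pivot lies in the first 6 columns, so rank(M) = rank([M|b]) = 2.
The system is consistent.
Free variables = (unknowns) − (rank) = 6 − 2 = 4.

4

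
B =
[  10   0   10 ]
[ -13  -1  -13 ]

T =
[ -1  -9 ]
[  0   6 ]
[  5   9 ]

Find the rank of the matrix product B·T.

First compute BT:
[[ 40,   0],
 [-52,  -6]]
Now row reduce the product.
R2 ← R2 + (13/10)·R1: [0, -6]
2 nonzero rows, so rank(BT) = 2.

2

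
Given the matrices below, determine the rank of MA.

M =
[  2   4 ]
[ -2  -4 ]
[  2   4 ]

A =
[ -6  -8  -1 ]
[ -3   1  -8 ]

1

First compute MA:
[[-24, -12, -34],
 [ 24,  12,  34],
 [-24, -12, -34]]
Now row reduce the product.
R2 ← R2 + R1: [0, 0, 0]
R3 ← R3 − R1: [0, 0, 0]
1 nonzero row, so rank(MA) = 1.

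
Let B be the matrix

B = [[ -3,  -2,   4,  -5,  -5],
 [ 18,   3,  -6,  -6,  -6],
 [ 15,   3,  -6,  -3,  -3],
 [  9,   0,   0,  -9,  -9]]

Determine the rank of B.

Row reduce to echelon form.
R2 ← R2 + (6)·R1: [0, -9, 18, -36, -36]
R3 ← R3 + (5)·R1: [0, -7, 14, -28, -28]
R4 ← R4 + (3)·R1: [0, -6, 12, -24, -24]
R3 ← R3 − (7/9)·R2: [0, 0, 0, 0, 0]
R4 ← R4 − (2/3)·R2: [0, 0, 0, 0, 0]
Echelon form has 2 nonzero rows, so rank(B) = 2.

2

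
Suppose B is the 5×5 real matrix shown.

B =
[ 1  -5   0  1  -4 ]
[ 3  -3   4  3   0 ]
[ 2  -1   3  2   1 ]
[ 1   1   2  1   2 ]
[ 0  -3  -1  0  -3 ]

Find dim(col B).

2

Row reduce to echelon form.
R2 ← R2 − (3)·R1: [0, 12, 4, 0, 12]
R3 ← R3 − (2)·R1: [0, 9, 3, 0, 9]
R4 ← R4 − R1: [0, 6, 2, 0, 6]
R3 ← R3 − (3/4)·R2: [0, 0, 0, 0, 0]
R4 ← R4 − (1/2)·R2: [0, 0, 0, 0, 0]
R5 ← R5 + (1/4)·R2: [0, 0, 0, 0, 0]
Echelon form has 2 nonzero rows, so rank(B) = 2.
The column space has dimension equal to the rank: 2.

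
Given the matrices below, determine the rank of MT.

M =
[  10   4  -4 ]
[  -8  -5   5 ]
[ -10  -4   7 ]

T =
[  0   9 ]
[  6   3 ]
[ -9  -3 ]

First compute MT:
[[ 60, 114],
 [-75, -102],
 [-87, -123]]
Now row reduce the product.
R2 ← R2 + (5/4)·R1: [0, 81/2]
R3 ← R3 + (29/20)·R1: [0, 423/10]
R3 ← R3 − (47/45)·R2: [0, 0]
2 nonzero rows, so rank(MT) = 2.

2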